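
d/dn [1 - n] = -1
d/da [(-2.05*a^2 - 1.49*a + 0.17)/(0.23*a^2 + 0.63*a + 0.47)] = (-0.9488*a^2 - 2.0052*a - 0.8074)/(0.0529*a^4 + 0.2898*a^3 + 0.6131*a^2 + 0.5922*a + 0.2209)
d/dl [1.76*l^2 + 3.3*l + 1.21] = 3.52*l + 3.3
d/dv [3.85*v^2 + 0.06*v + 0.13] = 7.7*v + 0.06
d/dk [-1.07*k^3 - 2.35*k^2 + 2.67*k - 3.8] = -3.21*k^2 - 4.7*k + 2.67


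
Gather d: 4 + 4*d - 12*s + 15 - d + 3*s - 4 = 3*d - 9*s + 15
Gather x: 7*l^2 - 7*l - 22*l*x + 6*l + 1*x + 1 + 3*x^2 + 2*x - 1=7*l^2 - l + 3*x^2 + x*(3 - 22*l)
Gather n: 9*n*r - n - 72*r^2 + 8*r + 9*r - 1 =n*(9*r - 1) - 72*r^2 + 17*r - 1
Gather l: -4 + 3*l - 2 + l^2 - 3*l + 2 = l^2 - 4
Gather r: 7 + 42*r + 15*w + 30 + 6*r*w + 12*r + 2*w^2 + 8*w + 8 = r*(6*w + 54) + 2*w^2 + 23*w + 45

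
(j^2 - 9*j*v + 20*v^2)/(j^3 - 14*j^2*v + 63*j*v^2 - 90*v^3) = (j - 4*v)/(j^2 - 9*j*v + 18*v^2)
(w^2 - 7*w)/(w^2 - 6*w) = (w - 7)/(w - 6)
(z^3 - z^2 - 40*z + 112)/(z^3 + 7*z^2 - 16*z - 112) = (z - 4)/(z + 4)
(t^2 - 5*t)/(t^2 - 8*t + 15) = t/(t - 3)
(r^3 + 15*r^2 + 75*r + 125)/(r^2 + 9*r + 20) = (r^2 + 10*r + 25)/(r + 4)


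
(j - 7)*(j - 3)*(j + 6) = j^3 - 4*j^2 - 39*j + 126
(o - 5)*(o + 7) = o^2 + 2*o - 35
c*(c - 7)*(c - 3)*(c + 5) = c^4 - 5*c^3 - 29*c^2 + 105*c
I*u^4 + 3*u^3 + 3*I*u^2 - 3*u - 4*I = (u - 1)*(u - 4*I)*(u + I)*(I*u + I)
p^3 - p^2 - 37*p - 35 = (p - 7)*(p + 1)*(p + 5)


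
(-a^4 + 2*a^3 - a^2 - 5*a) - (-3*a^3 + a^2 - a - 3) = -a^4 + 5*a^3 - 2*a^2 - 4*a + 3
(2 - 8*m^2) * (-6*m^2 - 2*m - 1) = 48*m^4 + 16*m^3 - 4*m^2 - 4*m - 2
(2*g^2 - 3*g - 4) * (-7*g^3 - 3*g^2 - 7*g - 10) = -14*g^5 + 15*g^4 + 23*g^3 + 13*g^2 + 58*g + 40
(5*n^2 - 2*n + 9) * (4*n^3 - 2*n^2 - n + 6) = 20*n^5 - 18*n^4 + 35*n^3 + 14*n^2 - 21*n + 54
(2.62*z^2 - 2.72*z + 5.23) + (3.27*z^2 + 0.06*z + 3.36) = 5.89*z^2 - 2.66*z + 8.59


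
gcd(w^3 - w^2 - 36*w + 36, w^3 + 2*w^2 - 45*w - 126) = w + 6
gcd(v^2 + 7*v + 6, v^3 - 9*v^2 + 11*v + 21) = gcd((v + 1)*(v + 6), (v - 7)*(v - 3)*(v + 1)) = v + 1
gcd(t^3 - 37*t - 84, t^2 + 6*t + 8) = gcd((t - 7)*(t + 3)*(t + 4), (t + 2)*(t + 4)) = t + 4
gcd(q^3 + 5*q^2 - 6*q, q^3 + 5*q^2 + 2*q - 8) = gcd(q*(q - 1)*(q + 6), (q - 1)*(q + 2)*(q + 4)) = q - 1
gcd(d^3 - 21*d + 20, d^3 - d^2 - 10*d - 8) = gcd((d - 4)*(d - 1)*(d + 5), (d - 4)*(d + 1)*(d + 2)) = d - 4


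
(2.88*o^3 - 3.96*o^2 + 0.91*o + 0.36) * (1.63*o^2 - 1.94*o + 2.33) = 4.6944*o^5 - 12.042*o^4 + 15.8761*o^3 - 10.4054*o^2 + 1.4219*o + 0.8388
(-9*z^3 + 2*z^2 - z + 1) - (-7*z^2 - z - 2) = -9*z^3 + 9*z^2 + 3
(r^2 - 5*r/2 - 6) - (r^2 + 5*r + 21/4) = -15*r/2 - 45/4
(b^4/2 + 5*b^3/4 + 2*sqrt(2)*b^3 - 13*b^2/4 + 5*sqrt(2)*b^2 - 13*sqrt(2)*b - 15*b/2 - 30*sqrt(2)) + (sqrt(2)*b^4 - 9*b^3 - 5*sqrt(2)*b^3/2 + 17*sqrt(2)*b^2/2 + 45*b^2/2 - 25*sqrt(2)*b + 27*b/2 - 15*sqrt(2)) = b^4/2 + sqrt(2)*b^4 - 31*b^3/4 - sqrt(2)*b^3/2 + 27*sqrt(2)*b^2/2 + 77*b^2/4 - 38*sqrt(2)*b + 6*b - 45*sqrt(2)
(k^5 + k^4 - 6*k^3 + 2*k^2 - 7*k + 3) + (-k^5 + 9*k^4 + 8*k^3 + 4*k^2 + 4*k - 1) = 10*k^4 + 2*k^3 + 6*k^2 - 3*k + 2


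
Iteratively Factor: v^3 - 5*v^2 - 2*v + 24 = (v + 2)*(v^2 - 7*v + 12) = (v - 4)*(v + 2)*(v - 3)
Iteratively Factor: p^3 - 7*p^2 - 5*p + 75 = (p - 5)*(p^2 - 2*p - 15) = (p - 5)^2*(p + 3)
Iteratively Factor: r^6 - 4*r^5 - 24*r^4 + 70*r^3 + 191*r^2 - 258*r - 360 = (r + 3)*(r^5 - 7*r^4 - 3*r^3 + 79*r^2 - 46*r - 120) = (r + 3)^2*(r^4 - 10*r^3 + 27*r^2 - 2*r - 40) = (r - 4)*(r + 3)^2*(r^3 - 6*r^2 + 3*r + 10) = (r - 4)*(r - 2)*(r + 3)^2*(r^2 - 4*r - 5) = (r - 4)*(r - 2)*(r + 1)*(r + 3)^2*(r - 5)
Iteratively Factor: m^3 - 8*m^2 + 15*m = (m - 5)*(m^2 - 3*m) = (m - 5)*(m - 3)*(m)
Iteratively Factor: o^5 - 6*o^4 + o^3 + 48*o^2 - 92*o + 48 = (o - 2)*(o^4 - 4*o^3 - 7*o^2 + 34*o - 24) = (o - 2)^2*(o^3 - 2*o^2 - 11*o + 12) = (o - 2)^2*(o + 3)*(o^2 - 5*o + 4) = (o - 2)^2*(o - 1)*(o + 3)*(o - 4)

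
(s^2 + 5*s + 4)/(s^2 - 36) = (s^2 + 5*s + 4)/(s^2 - 36)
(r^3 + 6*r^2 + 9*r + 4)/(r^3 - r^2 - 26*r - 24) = (r + 1)/(r - 6)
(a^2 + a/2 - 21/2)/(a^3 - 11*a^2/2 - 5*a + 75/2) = (2*a + 7)/(2*a^2 - 5*a - 25)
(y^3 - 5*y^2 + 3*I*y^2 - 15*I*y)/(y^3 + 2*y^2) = (y^2 + y*(-5 + 3*I) - 15*I)/(y*(y + 2))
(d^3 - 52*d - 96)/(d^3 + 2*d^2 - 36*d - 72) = (d - 8)/(d - 6)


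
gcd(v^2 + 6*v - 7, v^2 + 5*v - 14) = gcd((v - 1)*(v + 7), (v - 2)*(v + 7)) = v + 7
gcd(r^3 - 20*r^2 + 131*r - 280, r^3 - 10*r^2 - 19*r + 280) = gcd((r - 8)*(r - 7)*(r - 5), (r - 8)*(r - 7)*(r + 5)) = r^2 - 15*r + 56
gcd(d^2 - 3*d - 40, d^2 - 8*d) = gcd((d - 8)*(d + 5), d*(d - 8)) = d - 8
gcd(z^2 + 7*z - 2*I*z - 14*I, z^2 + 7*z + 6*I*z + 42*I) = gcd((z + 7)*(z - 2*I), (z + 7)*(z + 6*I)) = z + 7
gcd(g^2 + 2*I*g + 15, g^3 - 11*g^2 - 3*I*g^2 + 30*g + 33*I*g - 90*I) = g - 3*I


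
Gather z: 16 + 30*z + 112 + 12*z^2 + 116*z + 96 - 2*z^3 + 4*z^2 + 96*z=-2*z^3 + 16*z^2 + 242*z + 224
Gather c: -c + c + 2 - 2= 0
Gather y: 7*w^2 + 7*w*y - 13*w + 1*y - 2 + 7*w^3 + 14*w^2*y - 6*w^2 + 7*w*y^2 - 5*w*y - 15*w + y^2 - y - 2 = 7*w^3 + w^2 - 28*w + y^2*(7*w + 1) + y*(14*w^2 + 2*w) - 4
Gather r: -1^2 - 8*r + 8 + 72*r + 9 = 64*r + 16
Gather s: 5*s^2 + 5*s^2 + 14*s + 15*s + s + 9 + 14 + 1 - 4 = 10*s^2 + 30*s + 20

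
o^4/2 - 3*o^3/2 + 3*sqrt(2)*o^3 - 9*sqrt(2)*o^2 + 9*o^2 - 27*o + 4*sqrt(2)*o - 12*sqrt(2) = (o/2 + sqrt(2)/2)*(o - 3)*(o + sqrt(2))*(o + 4*sqrt(2))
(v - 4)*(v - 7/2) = v^2 - 15*v/2 + 14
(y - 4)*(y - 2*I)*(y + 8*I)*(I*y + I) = I*y^4 - 6*y^3 - 3*I*y^3 + 18*y^2 + 12*I*y^2 + 24*y - 48*I*y - 64*I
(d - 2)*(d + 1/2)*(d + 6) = d^3 + 9*d^2/2 - 10*d - 6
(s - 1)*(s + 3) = s^2 + 2*s - 3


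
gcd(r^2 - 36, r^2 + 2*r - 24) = r + 6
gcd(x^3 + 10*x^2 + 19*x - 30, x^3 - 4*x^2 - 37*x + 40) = x^2 + 4*x - 5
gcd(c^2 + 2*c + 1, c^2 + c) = c + 1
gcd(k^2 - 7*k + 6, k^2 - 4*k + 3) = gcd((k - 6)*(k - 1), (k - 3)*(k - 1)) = k - 1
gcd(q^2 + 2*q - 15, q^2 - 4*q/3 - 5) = q - 3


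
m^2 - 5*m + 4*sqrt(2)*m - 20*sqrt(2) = (m - 5)*(m + 4*sqrt(2))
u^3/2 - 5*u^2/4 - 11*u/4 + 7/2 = (u/2 + 1)*(u - 7/2)*(u - 1)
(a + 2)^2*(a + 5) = a^3 + 9*a^2 + 24*a + 20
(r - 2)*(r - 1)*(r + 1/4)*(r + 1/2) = r^4 - 9*r^3/4 - r^2/8 + 9*r/8 + 1/4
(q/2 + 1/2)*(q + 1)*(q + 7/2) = q^3/2 + 11*q^2/4 + 4*q + 7/4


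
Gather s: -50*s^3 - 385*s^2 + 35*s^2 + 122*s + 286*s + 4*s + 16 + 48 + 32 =-50*s^3 - 350*s^2 + 412*s + 96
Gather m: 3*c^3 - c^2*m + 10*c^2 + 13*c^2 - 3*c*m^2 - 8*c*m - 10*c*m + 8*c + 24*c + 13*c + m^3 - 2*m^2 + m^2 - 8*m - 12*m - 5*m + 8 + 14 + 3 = 3*c^3 + 23*c^2 + 45*c + m^3 + m^2*(-3*c - 1) + m*(-c^2 - 18*c - 25) + 25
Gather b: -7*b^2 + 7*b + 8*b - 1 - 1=-7*b^2 + 15*b - 2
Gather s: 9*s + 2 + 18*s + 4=27*s + 6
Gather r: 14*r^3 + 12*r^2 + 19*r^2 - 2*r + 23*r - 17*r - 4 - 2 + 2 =14*r^3 + 31*r^2 + 4*r - 4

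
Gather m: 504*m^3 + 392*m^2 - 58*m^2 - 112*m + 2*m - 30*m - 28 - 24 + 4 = 504*m^3 + 334*m^2 - 140*m - 48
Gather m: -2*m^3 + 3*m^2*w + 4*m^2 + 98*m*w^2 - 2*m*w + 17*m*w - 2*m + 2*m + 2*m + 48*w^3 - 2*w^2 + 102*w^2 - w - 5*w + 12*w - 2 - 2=-2*m^3 + m^2*(3*w + 4) + m*(98*w^2 + 15*w + 2) + 48*w^3 + 100*w^2 + 6*w - 4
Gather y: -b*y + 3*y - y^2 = -y^2 + y*(3 - b)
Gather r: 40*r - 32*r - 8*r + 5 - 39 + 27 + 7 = 0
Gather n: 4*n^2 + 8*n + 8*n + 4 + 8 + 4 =4*n^2 + 16*n + 16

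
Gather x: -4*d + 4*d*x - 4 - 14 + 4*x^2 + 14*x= -4*d + 4*x^2 + x*(4*d + 14) - 18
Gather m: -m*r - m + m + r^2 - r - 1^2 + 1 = -m*r + r^2 - r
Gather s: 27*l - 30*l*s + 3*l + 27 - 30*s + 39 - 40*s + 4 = 30*l + s*(-30*l - 70) + 70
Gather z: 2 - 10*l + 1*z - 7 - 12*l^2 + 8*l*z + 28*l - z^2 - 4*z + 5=-12*l^2 + 18*l - z^2 + z*(8*l - 3)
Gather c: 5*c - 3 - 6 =5*c - 9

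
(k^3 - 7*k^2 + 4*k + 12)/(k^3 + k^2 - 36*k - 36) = (k - 2)/(k + 6)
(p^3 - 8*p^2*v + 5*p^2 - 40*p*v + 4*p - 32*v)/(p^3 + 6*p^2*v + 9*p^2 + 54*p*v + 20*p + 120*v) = (p^2 - 8*p*v + p - 8*v)/(p^2 + 6*p*v + 5*p + 30*v)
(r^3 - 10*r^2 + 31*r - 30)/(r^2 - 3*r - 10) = (r^2 - 5*r + 6)/(r + 2)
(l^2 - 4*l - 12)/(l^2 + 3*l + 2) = (l - 6)/(l + 1)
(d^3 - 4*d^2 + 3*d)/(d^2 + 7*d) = (d^2 - 4*d + 3)/(d + 7)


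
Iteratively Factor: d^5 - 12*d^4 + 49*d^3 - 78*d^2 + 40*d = (d - 4)*(d^4 - 8*d^3 + 17*d^2 - 10*d) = (d - 5)*(d - 4)*(d^3 - 3*d^2 + 2*d) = d*(d - 5)*(d - 4)*(d^2 - 3*d + 2) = d*(d - 5)*(d - 4)*(d - 1)*(d - 2)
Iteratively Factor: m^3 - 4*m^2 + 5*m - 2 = (m - 2)*(m^2 - 2*m + 1) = (m - 2)*(m - 1)*(m - 1)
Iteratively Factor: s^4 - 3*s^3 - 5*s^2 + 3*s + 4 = (s - 1)*(s^3 - 2*s^2 - 7*s - 4) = (s - 1)*(s + 1)*(s^2 - 3*s - 4) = (s - 1)*(s + 1)^2*(s - 4)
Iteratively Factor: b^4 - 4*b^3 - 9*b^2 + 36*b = (b - 4)*(b^3 - 9*b) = (b - 4)*(b + 3)*(b^2 - 3*b) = (b - 4)*(b - 3)*(b + 3)*(b)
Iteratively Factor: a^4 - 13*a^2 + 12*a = (a + 4)*(a^3 - 4*a^2 + 3*a) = a*(a + 4)*(a^2 - 4*a + 3) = a*(a - 1)*(a + 4)*(a - 3)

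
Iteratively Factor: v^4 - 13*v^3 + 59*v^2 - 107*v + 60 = (v - 1)*(v^3 - 12*v^2 + 47*v - 60) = (v - 4)*(v - 1)*(v^2 - 8*v + 15) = (v - 4)*(v - 3)*(v - 1)*(v - 5)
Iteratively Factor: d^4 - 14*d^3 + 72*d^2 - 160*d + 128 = (d - 4)*(d^3 - 10*d^2 + 32*d - 32) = (d - 4)^2*(d^2 - 6*d + 8) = (d - 4)^3*(d - 2)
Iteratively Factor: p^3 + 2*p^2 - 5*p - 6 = (p + 1)*(p^2 + p - 6) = (p + 1)*(p + 3)*(p - 2)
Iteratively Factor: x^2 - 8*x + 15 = (x - 3)*(x - 5)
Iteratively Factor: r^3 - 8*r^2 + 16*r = (r - 4)*(r^2 - 4*r) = r*(r - 4)*(r - 4)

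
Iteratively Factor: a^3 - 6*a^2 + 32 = (a + 2)*(a^2 - 8*a + 16) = (a - 4)*(a + 2)*(a - 4)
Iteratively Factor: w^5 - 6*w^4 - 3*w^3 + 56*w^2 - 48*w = (w - 1)*(w^4 - 5*w^3 - 8*w^2 + 48*w) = (w - 4)*(w - 1)*(w^3 - w^2 - 12*w) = w*(w - 4)*(w - 1)*(w^2 - w - 12) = w*(w - 4)^2*(w - 1)*(w + 3)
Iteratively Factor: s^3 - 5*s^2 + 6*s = (s - 3)*(s^2 - 2*s) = (s - 3)*(s - 2)*(s)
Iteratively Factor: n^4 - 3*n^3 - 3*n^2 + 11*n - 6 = (n + 2)*(n^3 - 5*n^2 + 7*n - 3) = (n - 1)*(n + 2)*(n^2 - 4*n + 3) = (n - 1)^2*(n + 2)*(n - 3)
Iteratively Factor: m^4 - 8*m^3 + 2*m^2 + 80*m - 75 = (m + 3)*(m^3 - 11*m^2 + 35*m - 25) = (m - 5)*(m + 3)*(m^2 - 6*m + 5) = (m - 5)^2*(m + 3)*(m - 1)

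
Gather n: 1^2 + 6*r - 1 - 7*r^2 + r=-7*r^2 + 7*r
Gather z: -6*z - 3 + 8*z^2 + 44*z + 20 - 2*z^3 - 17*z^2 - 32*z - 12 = -2*z^3 - 9*z^2 + 6*z + 5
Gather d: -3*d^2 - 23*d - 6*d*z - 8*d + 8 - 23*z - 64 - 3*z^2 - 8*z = -3*d^2 + d*(-6*z - 31) - 3*z^2 - 31*z - 56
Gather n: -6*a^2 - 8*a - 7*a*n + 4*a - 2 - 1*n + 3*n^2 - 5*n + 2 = -6*a^2 - 4*a + 3*n^2 + n*(-7*a - 6)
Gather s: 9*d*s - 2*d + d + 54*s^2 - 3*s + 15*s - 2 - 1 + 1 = -d + 54*s^2 + s*(9*d + 12) - 2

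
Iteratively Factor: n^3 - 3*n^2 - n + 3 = (n + 1)*(n^2 - 4*n + 3) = (n - 1)*(n + 1)*(n - 3)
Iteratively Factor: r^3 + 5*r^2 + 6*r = (r + 3)*(r^2 + 2*r) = r*(r + 3)*(r + 2)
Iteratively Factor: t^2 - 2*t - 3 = (t + 1)*(t - 3)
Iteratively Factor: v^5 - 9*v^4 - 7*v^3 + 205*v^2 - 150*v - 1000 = (v + 2)*(v^4 - 11*v^3 + 15*v^2 + 175*v - 500) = (v + 2)*(v + 4)*(v^3 - 15*v^2 + 75*v - 125) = (v - 5)*(v + 2)*(v + 4)*(v^2 - 10*v + 25) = (v - 5)^2*(v + 2)*(v + 4)*(v - 5)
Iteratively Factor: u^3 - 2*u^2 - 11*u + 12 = (u - 1)*(u^2 - u - 12) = (u - 1)*(u + 3)*(u - 4)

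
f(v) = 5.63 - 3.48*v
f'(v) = -3.48000000000000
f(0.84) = 2.71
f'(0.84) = -3.48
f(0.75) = 3.02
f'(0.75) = -3.48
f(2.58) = -3.35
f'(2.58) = -3.48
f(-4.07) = 19.79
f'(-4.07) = -3.48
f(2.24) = -2.17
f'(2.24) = -3.48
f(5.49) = -13.48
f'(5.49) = -3.48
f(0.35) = 4.41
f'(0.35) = -3.48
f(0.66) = 3.33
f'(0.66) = -3.48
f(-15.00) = 57.83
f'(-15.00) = -3.48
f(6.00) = -15.25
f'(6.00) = -3.48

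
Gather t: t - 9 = t - 9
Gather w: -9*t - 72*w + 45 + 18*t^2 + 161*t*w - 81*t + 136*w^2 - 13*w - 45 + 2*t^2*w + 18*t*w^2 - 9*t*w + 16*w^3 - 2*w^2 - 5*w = 18*t^2 - 90*t + 16*w^3 + w^2*(18*t + 134) + w*(2*t^2 + 152*t - 90)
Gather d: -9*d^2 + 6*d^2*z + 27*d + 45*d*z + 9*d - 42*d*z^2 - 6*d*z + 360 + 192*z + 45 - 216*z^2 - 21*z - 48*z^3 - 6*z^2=d^2*(6*z - 9) + d*(-42*z^2 + 39*z + 36) - 48*z^3 - 222*z^2 + 171*z + 405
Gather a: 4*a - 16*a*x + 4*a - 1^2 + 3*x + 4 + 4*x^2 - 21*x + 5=a*(8 - 16*x) + 4*x^2 - 18*x + 8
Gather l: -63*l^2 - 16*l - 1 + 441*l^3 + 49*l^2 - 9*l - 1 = 441*l^3 - 14*l^2 - 25*l - 2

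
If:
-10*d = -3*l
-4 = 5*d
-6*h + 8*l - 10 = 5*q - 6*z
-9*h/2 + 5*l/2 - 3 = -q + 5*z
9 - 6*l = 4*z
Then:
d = -4/5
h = -2381/342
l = -8/3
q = 1093/114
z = 25/4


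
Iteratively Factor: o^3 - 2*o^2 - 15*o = (o)*(o^2 - 2*o - 15) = o*(o - 5)*(o + 3)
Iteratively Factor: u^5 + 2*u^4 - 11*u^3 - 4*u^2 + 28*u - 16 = (u - 2)*(u^4 + 4*u^3 - 3*u^2 - 10*u + 8) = (u - 2)*(u - 1)*(u^3 + 5*u^2 + 2*u - 8) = (u - 2)*(u - 1)*(u + 2)*(u^2 + 3*u - 4) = (u - 2)*(u - 1)^2*(u + 2)*(u + 4)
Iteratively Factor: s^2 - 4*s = (s - 4)*(s)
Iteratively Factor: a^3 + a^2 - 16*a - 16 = (a - 4)*(a^2 + 5*a + 4) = (a - 4)*(a + 4)*(a + 1)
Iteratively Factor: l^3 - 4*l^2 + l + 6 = (l - 2)*(l^2 - 2*l - 3) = (l - 2)*(l + 1)*(l - 3)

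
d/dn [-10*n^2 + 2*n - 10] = 2 - 20*n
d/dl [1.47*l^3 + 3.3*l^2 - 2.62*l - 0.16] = 4.41*l^2 + 6.6*l - 2.62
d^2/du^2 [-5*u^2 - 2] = -10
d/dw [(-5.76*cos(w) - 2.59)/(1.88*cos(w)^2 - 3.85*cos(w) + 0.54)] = (-10.8288*cos(w)^2 - 9.7384*cos(w) + 13.0819)*sin(w)/(3.5344*cos(w)^4 - 14.476*cos(w)^3 + 16.8529*cos(w)^2 - 4.158*cos(w) + 0.2916)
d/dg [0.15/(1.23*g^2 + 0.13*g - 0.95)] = (-0.369*g - 0.0195)/(1.23*g^2 + 0.13*g - 0.95)^2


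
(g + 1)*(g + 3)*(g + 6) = g^3 + 10*g^2 + 27*g + 18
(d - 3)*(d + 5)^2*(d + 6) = d^4 + 13*d^3 + 37*d^2 - 105*d - 450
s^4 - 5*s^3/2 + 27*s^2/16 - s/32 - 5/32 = (s - 5/4)*(s - 1)*(s - 1/2)*(s + 1/4)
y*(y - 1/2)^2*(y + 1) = y^4 - 3*y^2/4 + y/4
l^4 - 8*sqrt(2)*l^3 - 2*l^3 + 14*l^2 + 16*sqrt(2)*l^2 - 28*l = l*(l - 2)*(l - 7*sqrt(2))*(l - sqrt(2))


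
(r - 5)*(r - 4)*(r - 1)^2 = r^4 - 11*r^3 + 39*r^2 - 49*r + 20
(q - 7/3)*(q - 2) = q^2 - 13*q/3 + 14/3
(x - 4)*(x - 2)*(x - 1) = x^3 - 7*x^2 + 14*x - 8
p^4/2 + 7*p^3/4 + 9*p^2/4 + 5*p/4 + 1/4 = (p/2 + 1/2)*(p + 1/2)*(p + 1)^2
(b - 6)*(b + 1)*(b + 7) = b^3 + 2*b^2 - 41*b - 42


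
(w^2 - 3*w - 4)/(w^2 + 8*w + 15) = (w^2 - 3*w - 4)/(w^2 + 8*w + 15)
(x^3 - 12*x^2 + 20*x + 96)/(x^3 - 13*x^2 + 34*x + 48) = (x + 2)/(x + 1)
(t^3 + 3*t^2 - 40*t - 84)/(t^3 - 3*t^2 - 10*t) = (t^2 + t - 42)/(t*(t - 5))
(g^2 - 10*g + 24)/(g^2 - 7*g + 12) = (g - 6)/(g - 3)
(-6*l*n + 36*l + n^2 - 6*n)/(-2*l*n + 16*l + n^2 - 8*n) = (6*l*n - 36*l - n^2 + 6*n)/(2*l*n - 16*l - n^2 + 8*n)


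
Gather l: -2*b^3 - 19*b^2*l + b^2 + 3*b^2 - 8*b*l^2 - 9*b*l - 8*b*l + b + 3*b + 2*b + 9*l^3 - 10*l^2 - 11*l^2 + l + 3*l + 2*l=-2*b^3 + 4*b^2 + 6*b + 9*l^3 + l^2*(-8*b - 21) + l*(-19*b^2 - 17*b + 6)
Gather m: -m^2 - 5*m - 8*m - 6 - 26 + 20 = -m^2 - 13*m - 12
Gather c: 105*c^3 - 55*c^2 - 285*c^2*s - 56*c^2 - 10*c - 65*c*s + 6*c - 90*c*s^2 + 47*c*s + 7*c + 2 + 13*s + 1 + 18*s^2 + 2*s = 105*c^3 + c^2*(-285*s - 111) + c*(-90*s^2 - 18*s + 3) + 18*s^2 + 15*s + 3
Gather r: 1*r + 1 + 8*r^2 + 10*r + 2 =8*r^2 + 11*r + 3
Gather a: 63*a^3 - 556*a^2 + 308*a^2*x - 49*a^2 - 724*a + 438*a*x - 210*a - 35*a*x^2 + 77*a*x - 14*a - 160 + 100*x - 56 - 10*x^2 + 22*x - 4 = 63*a^3 + a^2*(308*x - 605) + a*(-35*x^2 + 515*x - 948) - 10*x^2 + 122*x - 220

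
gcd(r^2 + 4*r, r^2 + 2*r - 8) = r + 4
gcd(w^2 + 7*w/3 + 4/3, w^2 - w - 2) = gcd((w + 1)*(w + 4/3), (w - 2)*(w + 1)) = w + 1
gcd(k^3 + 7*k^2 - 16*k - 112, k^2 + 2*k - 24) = k - 4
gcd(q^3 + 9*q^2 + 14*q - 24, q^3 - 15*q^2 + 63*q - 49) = q - 1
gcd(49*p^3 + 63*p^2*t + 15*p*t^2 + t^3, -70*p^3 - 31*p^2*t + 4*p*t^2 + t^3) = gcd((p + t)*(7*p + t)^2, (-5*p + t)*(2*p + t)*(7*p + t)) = 7*p + t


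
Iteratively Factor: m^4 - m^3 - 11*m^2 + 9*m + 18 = (m - 3)*(m^3 + 2*m^2 - 5*m - 6) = (m - 3)*(m + 3)*(m^2 - m - 2) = (m - 3)*(m - 2)*(m + 3)*(m + 1)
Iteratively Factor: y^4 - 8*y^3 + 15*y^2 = (y - 5)*(y^3 - 3*y^2) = y*(y - 5)*(y^2 - 3*y) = y*(y - 5)*(y - 3)*(y)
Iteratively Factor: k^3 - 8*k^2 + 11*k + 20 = (k - 5)*(k^2 - 3*k - 4) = (k - 5)*(k - 4)*(k + 1)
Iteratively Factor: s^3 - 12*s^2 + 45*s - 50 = (s - 5)*(s^2 - 7*s + 10) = (s - 5)^2*(s - 2)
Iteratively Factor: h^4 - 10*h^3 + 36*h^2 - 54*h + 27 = (h - 1)*(h^3 - 9*h^2 + 27*h - 27) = (h - 3)*(h - 1)*(h^2 - 6*h + 9) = (h - 3)^2*(h - 1)*(h - 3)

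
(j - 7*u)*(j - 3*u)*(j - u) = j^3 - 11*j^2*u + 31*j*u^2 - 21*u^3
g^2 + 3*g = g*(g + 3)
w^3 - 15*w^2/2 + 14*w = w*(w - 4)*(w - 7/2)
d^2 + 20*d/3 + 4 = (d + 2/3)*(d + 6)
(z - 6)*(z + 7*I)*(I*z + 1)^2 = -z^4 + 6*z^3 - 5*I*z^3 - 13*z^2 + 30*I*z^2 + 78*z + 7*I*z - 42*I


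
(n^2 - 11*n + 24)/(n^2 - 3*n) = (n - 8)/n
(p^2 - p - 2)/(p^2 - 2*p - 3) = (p - 2)/(p - 3)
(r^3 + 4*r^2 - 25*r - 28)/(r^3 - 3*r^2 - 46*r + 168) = (r + 1)/(r - 6)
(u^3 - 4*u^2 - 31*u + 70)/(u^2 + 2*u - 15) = (u^2 - 9*u + 14)/(u - 3)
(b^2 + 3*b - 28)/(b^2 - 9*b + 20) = (b + 7)/(b - 5)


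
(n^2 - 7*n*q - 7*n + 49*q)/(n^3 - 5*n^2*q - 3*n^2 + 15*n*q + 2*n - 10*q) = (n^2 - 7*n*q - 7*n + 49*q)/(n^3 - 5*n^2*q - 3*n^2 + 15*n*q + 2*n - 10*q)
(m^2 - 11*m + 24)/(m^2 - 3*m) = (m - 8)/m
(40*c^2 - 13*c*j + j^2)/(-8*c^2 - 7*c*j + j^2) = (-5*c + j)/(c + j)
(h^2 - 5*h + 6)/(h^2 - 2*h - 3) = (h - 2)/(h + 1)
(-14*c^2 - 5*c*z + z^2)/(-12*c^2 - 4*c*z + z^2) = (-7*c + z)/(-6*c + z)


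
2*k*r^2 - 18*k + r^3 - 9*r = (2*k + r)*(r - 3)*(r + 3)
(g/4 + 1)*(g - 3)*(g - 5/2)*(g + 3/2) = g^4/4 - 67*g^2/16 + 33*g/16 + 45/4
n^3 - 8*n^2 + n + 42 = (n - 7)*(n - 3)*(n + 2)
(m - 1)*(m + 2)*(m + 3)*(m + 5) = m^4 + 9*m^3 + 21*m^2 - m - 30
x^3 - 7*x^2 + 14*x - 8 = (x - 4)*(x - 2)*(x - 1)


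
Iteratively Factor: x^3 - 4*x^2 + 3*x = (x)*(x^2 - 4*x + 3) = x*(x - 1)*(x - 3)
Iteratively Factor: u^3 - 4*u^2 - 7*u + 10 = (u - 5)*(u^2 + u - 2) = (u - 5)*(u - 1)*(u + 2)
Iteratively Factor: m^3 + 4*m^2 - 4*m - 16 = (m + 4)*(m^2 - 4) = (m - 2)*(m + 4)*(m + 2)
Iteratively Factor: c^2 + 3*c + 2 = (c + 1)*(c + 2)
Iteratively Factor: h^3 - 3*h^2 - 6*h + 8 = (h + 2)*(h^2 - 5*h + 4) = (h - 4)*(h + 2)*(h - 1)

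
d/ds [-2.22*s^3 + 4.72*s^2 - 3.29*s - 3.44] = -6.66*s^2 + 9.44*s - 3.29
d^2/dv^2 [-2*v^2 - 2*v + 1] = -4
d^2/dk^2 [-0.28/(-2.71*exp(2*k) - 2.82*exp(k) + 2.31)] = (-(3.0352*exp(k) + 0.7896)*(2.71*exp(2*k) + 2.82*exp(k) - 2.31) + 0.28*(5.42*exp(k) + 2.82)*(10.84*exp(k) + 5.64)*exp(k))*exp(k)/(2.71*exp(2*k) + 2.82*exp(k) - 2.31)^3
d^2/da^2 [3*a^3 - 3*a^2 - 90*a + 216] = 18*a - 6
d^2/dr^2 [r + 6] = 0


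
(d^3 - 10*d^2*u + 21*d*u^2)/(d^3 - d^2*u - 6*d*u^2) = (d - 7*u)/(d + 2*u)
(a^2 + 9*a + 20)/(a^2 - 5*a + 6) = (a^2 + 9*a + 20)/(a^2 - 5*a + 6)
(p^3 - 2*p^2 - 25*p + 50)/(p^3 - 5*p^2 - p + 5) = (p^2 + 3*p - 10)/(p^2 - 1)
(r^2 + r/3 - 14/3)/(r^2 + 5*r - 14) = (r + 7/3)/(r + 7)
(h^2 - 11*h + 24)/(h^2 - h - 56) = (h - 3)/(h + 7)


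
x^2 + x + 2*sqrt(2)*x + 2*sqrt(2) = (x + 1)*(x + 2*sqrt(2))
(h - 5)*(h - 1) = h^2 - 6*h + 5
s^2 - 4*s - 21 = (s - 7)*(s + 3)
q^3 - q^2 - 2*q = q*(q - 2)*(q + 1)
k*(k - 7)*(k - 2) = k^3 - 9*k^2 + 14*k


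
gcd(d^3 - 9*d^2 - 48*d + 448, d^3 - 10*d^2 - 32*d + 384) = d^2 - 16*d + 64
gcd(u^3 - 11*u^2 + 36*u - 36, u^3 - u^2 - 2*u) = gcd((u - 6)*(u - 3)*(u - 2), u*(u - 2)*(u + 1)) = u - 2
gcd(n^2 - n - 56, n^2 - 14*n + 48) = n - 8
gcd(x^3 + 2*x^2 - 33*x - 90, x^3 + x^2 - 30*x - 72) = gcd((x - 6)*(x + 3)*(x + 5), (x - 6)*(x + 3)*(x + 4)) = x^2 - 3*x - 18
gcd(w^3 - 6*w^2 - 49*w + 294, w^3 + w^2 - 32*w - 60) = w - 6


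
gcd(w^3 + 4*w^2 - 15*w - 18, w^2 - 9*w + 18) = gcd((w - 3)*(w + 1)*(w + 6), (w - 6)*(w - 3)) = w - 3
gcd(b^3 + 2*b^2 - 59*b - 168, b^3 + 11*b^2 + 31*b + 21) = b^2 + 10*b + 21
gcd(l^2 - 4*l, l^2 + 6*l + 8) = 1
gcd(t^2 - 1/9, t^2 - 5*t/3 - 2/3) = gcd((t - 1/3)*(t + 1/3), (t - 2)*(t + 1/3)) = t + 1/3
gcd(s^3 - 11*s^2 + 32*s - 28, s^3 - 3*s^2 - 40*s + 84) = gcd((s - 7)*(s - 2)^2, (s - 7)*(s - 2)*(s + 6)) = s^2 - 9*s + 14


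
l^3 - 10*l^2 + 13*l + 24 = (l - 8)*(l - 3)*(l + 1)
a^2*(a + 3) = a^3 + 3*a^2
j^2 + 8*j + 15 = (j + 3)*(j + 5)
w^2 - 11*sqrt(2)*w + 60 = (w - 6*sqrt(2))*(w - 5*sqrt(2))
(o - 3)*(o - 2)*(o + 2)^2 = o^4 - o^3 - 10*o^2 + 4*o + 24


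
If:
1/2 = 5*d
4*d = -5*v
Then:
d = 1/10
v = -2/25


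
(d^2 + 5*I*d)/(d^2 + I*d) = (d + 5*I)/(d + I)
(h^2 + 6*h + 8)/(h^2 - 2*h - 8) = (h + 4)/(h - 4)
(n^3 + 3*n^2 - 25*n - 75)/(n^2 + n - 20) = (n^2 - 2*n - 15)/(n - 4)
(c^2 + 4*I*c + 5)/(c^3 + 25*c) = (c - I)/(c*(c - 5*I))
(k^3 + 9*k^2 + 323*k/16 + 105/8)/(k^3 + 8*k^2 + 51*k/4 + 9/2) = (16*k^2 + 48*k + 35)/(4*(4*k^2 + 8*k + 3))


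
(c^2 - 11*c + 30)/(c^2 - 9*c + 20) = (c - 6)/(c - 4)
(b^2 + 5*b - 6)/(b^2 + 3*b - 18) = (b - 1)/(b - 3)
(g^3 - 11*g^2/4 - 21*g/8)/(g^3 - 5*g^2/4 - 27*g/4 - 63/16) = 2*g/(2*g + 3)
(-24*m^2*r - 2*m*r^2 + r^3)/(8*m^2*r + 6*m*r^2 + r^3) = (-6*m + r)/(2*m + r)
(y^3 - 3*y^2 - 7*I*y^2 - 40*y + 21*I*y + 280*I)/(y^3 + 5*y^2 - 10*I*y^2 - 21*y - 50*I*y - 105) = (y - 8)/(y - 3*I)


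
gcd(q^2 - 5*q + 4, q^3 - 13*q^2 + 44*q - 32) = q^2 - 5*q + 4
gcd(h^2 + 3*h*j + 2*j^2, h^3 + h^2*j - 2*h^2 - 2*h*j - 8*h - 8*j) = h + j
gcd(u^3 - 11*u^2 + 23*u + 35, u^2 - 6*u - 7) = u^2 - 6*u - 7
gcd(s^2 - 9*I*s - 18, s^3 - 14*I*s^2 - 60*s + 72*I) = s - 6*I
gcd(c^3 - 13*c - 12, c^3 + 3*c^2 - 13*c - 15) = c + 1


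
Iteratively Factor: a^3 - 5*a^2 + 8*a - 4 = (a - 2)*(a^2 - 3*a + 2) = (a - 2)*(a - 1)*(a - 2)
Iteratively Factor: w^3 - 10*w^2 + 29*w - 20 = (w - 4)*(w^2 - 6*w + 5) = (w - 5)*(w - 4)*(w - 1)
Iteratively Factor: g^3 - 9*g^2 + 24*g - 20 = (g - 2)*(g^2 - 7*g + 10) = (g - 2)^2*(g - 5)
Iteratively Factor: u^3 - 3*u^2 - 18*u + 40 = (u - 2)*(u^2 - u - 20) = (u - 5)*(u - 2)*(u + 4)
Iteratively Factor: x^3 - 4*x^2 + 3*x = (x)*(x^2 - 4*x + 3) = x*(x - 3)*(x - 1)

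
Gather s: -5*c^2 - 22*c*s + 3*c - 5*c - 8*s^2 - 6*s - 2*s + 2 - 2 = -5*c^2 - 2*c - 8*s^2 + s*(-22*c - 8)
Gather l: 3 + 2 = 5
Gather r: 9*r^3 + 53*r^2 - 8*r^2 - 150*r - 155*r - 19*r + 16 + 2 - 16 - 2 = 9*r^3 + 45*r^2 - 324*r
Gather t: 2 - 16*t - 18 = -16*t - 16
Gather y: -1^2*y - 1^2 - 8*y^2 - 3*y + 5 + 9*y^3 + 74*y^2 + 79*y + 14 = 9*y^3 + 66*y^2 + 75*y + 18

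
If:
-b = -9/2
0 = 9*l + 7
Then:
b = 9/2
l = -7/9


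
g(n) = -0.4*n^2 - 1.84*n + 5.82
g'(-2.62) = 0.26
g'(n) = -0.8*n - 1.84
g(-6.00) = 2.46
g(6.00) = -19.62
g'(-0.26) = -1.63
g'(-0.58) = -1.38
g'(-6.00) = 2.96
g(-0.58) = 6.75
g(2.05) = 0.37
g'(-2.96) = 0.53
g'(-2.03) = -0.22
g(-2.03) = 7.91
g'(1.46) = -3.01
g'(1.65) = -3.16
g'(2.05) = -3.48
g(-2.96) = 7.76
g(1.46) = 2.28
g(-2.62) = 7.90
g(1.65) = 1.70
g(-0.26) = 6.27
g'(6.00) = -6.64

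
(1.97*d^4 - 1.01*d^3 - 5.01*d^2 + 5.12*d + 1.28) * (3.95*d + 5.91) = 7.7815*d^5 + 7.6532*d^4 - 25.7586*d^3 - 9.3851*d^2 + 35.3152*d + 7.5648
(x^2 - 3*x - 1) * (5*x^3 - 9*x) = 5*x^5 - 15*x^4 - 14*x^3 + 27*x^2 + 9*x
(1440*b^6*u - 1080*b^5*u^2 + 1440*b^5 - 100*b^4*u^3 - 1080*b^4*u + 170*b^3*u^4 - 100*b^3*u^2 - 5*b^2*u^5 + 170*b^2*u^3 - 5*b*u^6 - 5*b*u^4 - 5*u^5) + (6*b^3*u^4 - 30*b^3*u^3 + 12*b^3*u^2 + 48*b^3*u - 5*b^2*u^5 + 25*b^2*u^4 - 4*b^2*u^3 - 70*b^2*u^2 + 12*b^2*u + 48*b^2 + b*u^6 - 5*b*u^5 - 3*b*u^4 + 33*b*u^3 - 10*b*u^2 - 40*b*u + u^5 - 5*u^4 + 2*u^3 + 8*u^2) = 1440*b^6*u - 1080*b^5*u^2 + 1440*b^5 - 100*b^4*u^3 - 1080*b^4*u + 176*b^3*u^4 - 30*b^3*u^3 - 88*b^3*u^2 + 48*b^3*u - 10*b^2*u^5 + 25*b^2*u^4 + 166*b^2*u^3 - 70*b^2*u^2 + 12*b^2*u + 48*b^2 - 4*b*u^6 - 5*b*u^5 - 8*b*u^4 + 33*b*u^3 - 10*b*u^2 - 40*b*u - 4*u^5 - 5*u^4 + 2*u^3 + 8*u^2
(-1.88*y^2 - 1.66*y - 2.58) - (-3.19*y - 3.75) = -1.88*y^2 + 1.53*y + 1.17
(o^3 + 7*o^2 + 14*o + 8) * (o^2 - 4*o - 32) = o^5 + 3*o^4 - 46*o^3 - 272*o^2 - 480*o - 256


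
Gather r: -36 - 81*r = -81*r - 36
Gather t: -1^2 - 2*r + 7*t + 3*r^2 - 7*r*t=3*r^2 - 2*r + t*(7 - 7*r) - 1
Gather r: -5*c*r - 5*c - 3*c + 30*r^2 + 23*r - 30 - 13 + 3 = -8*c + 30*r^2 + r*(23 - 5*c) - 40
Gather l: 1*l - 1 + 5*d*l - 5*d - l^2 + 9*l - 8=-5*d - l^2 + l*(5*d + 10) - 9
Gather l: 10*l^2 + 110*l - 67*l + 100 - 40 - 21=10*l^2 + 43*l + 39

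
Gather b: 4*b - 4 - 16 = 4*b - 20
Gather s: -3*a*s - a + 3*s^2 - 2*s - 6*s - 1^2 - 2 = -a + 3*s^2 + s*(-3*a - 8) - 3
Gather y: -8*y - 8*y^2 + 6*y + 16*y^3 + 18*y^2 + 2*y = 16*y^3 + 10*y^2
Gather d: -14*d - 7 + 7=-14*d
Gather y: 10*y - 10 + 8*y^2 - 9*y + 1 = 8*y^2 + y - 9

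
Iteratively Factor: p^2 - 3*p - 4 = (p - 4)*(p + 1)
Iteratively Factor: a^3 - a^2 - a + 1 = (a - 1)*(a^2 - 1) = (a - 1)^2*(a + 1)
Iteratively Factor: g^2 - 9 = (g - 3)*(g + 3)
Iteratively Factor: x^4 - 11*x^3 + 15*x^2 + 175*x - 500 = (x - 5)*(x^3 - 6*x^2 - 15*x + 100) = (x - 5)^2*(x^2 - x - 20) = (x - 5)^3*(x + 4)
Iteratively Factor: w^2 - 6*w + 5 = (w - 1)*(w - 5)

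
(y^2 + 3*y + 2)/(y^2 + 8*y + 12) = (y + 1)/(y + 6)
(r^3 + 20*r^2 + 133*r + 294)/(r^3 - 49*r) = (r^2 + 13*r + 42)/(r*(r - 7))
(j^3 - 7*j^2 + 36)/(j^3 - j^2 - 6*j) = (j - 6)/j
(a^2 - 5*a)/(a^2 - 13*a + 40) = a/(a - 8)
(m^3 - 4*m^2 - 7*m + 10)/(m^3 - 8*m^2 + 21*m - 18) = (m^3 - 4*m^2 - 7*m + 10)/(m^3 - 8*m^2 + 21*m - 18)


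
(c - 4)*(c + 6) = c^2 + 2*c - 24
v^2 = v^2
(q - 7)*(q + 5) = q^2 - 2*q - 35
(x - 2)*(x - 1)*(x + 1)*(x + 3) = x^4 + x^3 - 7*x^2 - x + 6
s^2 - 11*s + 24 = (s - 8)*(s - 3)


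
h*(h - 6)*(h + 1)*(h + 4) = h^4 - h^3 - 26*h^2 - 24*h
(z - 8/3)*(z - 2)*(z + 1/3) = z^3 - 13*z^2/3 + 34*z/9 + 16/9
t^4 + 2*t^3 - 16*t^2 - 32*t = t*(t - 4)*(t + 2)*(t + 4)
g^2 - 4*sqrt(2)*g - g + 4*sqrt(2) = (g - 1)*(g - 4*sqrt(2))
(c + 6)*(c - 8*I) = c^2 + 6*c - 8*I*c - 48*I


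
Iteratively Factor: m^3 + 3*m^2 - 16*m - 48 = (m + 4)*(m^2 - m - 12) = (m - 4)*(m + 4)*(m + 3)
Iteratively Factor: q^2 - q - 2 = (q + 1)*(q - 2)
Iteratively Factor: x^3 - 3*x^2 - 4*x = (x + 1)*(x^2 - 4*x) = x*(x + 1)*(x - 4)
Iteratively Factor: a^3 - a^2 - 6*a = (a)*(a^2 - a - 6) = a*(a + 2)*(a - 3)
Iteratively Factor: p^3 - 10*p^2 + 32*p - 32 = (p - 2)*(p^2 - 8*p + 16) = (p - 4)*(p - 2)*(p - 4)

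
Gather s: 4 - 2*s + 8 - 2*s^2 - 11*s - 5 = -2*s^2 - 13*s + 7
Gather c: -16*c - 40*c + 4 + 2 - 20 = -56*c - 14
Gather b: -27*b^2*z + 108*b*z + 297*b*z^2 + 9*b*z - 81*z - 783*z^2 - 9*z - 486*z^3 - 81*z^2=-27*b^2*z + b*(297*z^2 + 117*z) - 486*z^3 - 864*z^2 - 90*z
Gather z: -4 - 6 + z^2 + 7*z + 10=z^2 + 7*z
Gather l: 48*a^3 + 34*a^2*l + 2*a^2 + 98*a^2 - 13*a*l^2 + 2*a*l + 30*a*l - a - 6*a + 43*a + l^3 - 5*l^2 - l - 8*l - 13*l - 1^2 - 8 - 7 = 48*a^3 + 100*a^2 + 36*a + l^3 + l^2*(-13*a - 5) + l*(34*a^2 + 32*a - 22) - 16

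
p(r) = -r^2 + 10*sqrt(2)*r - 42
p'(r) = -2*r + 10*sqrt(2)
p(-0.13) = -43.86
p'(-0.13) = 14.40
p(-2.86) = -90.63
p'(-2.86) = 19.86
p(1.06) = -28.13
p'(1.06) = 12.02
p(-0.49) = -49.17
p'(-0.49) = 15.12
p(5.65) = 5.98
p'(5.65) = 2.84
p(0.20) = -39.21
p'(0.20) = 13.74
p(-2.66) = -86.69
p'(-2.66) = 19.46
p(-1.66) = -68.23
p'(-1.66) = 17.46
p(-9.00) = -250.28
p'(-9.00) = 32.14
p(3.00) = -8.57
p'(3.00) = 8.14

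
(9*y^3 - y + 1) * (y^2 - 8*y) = 9*y^5 - 72*y^4 - y^3 + 9*y^2 - 8*y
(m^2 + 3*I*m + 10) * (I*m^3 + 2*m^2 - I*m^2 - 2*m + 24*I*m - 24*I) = I*m^5 - m^4 - I*m^4 + m^3 + 40*I*m^3 - 52*m^2 - 40*I*m^2 + 52*m + 240*I*m - 240*I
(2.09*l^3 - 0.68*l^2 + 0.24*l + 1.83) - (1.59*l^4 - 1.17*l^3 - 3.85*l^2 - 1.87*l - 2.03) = -1.59*l^4 + 3.26*l^3 + 3.17*l^2 + 2.11*l + 3.86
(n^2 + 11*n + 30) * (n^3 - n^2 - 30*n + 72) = n^5 + 10*n^4 - 11*n^3 - 288*n^2 - 108*n + 2160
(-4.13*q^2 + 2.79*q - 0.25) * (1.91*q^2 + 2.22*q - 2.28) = -7.8883*q^4 - 3.8397*q^3 + 15.1327*q^2 - 6.9162*q + 0.57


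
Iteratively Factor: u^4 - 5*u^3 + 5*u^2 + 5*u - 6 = (u - 1)*(u^3 - 4*u^2 + u + 6) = (u - 1)*(u + 1)*(u^2 - 5*u + 6) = (u - 2)*(u - 1)*(u + 1)*(u - 3)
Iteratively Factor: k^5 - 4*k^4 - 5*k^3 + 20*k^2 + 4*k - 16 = (k + 1)*(k^4 - 5*k^3 + 20*k - 16) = (k - 4)*(k + 1)*(k^3 - k^2 - 4*k + 4) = (k - 4)*(k - 1)*(k + 1)*(k^2 - 4) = (k - 4)*(k - 1)*(k + 1)*(k + 2)*(k - 2)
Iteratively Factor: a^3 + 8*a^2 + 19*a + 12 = (a + 3)*(a^2 + 5*a + 4) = (a + 1)*(a + 3)*(a + 4)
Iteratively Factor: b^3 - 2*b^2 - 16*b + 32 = (b - 4)*(b^2 + 2*b - 8) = (b - 4)*(b - 2)*(b + 4)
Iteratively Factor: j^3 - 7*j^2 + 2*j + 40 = (j - 5)*(j^2 - 2*j - 8) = (j - 5)*(j - 4)*(j + 2)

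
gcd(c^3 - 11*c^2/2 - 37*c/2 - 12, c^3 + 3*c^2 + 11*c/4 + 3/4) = c^2 + 5*c/2 + 3/2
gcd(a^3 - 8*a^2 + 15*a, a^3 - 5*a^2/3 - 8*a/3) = a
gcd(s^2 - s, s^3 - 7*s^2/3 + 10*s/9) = s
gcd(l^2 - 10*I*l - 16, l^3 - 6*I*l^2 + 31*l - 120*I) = l - 8*I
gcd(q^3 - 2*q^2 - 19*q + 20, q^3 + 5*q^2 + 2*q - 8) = q^2 + 3*q - 4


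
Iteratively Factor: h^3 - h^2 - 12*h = (h + 3)*(h^2 - 4*h) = (h - 4)*(h + 3)*(h)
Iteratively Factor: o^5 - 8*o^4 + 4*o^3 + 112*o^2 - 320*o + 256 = (o - 4)*(o^4 - 4*o^3 - 12*o^2 + 64*o - 64) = (o - 4)^2*(o^3 - 12*o + 16) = (o - 4)^2*(o - 2)*(o^2 + 2*o - 8) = (o - 4)^2*(o - 2)*(o + 4)*(o - 2)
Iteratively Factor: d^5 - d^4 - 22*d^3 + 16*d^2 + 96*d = (d + 4)*(d^4 - 5*d^3 - 2*d^2 + 24*d) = (d - 4)*(d + 4)*(d^3 - d^2 - 6*d) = (d - 4)*(d - 3)*(d + 4)*(d^2 + 2*d) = (d - 4)*(d - 3)*(d + 2)*(d + 4)*(d)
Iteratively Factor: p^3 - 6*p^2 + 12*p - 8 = (p - 2)*(p^2 - 4*p + 4) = (p - 2)^2*(p - 2)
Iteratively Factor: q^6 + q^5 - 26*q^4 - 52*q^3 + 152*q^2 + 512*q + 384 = (q + 2)*(q^5 - q^4 - 24*q^3 - 4*q^2 + 160*q + 192) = (q - 4)*(q + 2)*(q^4 + 3*q^3 - 12*q^2 - 52*q - 48) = (q - 4)^2*(q + 2)*(q^3 + 7*q^2 + 16*q + 12) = (q - 4)^2*(q + 2)*(q + 3)*(q^2 + 4*q + 4) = (q - 4)^2*(q + 2)^2*(q + 3)*(q + 2)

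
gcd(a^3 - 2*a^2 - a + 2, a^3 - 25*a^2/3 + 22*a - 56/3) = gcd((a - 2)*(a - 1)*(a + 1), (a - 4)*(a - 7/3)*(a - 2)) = a - 2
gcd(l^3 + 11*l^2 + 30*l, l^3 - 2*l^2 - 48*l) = l^2 + 6*l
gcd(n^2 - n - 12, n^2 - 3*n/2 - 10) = n - 4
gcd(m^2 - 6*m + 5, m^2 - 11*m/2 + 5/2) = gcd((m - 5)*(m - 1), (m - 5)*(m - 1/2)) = m - 5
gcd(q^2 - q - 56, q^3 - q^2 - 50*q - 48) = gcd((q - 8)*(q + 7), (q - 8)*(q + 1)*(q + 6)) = q - 8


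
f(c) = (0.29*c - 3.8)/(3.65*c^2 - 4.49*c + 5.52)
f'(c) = (4.49 - 7.3*c)*(0.29*c - 3.8)/(3.65*c^2 - 4.49*c + 5.52)^2 + 0.29/(3.65*c^2 - 4.49*c + 5.52) = (-1.0585*c^2 + 27.74*c - 15.4612)/(13.3225*c^4 - 32.777*c^3 + 60.4561*c^2 - 49.5696*c + 30.4704)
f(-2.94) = -0.09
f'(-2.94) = -0.04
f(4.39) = -0.05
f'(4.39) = 0.03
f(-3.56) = -0.07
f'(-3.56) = -0.03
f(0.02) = -0.70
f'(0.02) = -0.51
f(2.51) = -0.18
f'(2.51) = 0.16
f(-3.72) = -0.07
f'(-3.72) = -0.03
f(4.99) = -0.03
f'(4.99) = 0.02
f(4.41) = -0.04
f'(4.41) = 0.03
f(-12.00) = -0.01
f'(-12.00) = -0.00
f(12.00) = -0.00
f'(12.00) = 0.00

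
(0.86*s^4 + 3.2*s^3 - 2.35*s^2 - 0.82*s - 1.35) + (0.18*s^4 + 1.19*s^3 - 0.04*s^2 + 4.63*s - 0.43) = 1.04*s^4 + 4.39*s^3 - 2.39*s^2 + 3.81*s - 1.78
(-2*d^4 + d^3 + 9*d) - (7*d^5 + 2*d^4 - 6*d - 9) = -7*d^5 - 4*d^4 + d^3 + 15*d + 9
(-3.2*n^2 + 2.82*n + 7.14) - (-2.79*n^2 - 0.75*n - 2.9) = -0.41*n^2 + 3.57*n + 10.04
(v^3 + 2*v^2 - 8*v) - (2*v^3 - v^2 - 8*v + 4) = -v^3 + 3*v^2 - 4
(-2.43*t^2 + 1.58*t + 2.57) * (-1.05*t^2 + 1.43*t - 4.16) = 2.5515*t^4 - 5.1339*t^3 + 9.6697*t^2 - 2.8977*t - 10.6912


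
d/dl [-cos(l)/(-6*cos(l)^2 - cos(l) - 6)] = -6*sin(l)^3/(6*cos(l)^2 + cos(l) + 6)^2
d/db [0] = 0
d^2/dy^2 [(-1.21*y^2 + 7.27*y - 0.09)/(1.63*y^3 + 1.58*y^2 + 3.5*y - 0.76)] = (-6.429698*y^6 + 115.893978*y^5 + 150.887796*y^4 - 57.964292*y^3 + 94.926348*y^2 + 48.723744*y + 34.857464)/(4.330747*y^9 + 12.593706*y^8 + 40.104846*y^7 + 51.96998*y^6 + 74.370876*y^5 + 26.358408*y^4 + 20.482664*y^3 - 25.192176*y^2 + 6.0648*y - 0.438976)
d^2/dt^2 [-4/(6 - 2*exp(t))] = 2*(exp(t) + 3)*exp(t)/(exp(t) - 3)^3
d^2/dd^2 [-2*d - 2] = 0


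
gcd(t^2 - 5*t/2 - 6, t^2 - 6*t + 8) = t - 4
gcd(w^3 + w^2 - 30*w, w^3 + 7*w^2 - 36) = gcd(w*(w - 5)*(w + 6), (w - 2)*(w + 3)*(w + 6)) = w + 6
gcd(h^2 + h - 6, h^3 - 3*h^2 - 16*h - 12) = 1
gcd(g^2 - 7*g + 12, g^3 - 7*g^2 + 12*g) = g^2 - 7*g + 12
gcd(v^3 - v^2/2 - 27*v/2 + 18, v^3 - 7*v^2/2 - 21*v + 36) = v^2 + 5*v/2 - 6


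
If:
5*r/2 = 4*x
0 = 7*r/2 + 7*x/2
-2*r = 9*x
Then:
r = 0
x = 0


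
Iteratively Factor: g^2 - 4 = (g + 2)*(g - 2)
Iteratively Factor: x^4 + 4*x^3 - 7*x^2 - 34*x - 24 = (x + 2)*(x^3 + 2*x^2 - 11*x - 12) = (x - 3)*(x + 2)*(x^2 + 5*x + 4) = (x - 3)*(x + 2)*(x + 4)*(x + 1)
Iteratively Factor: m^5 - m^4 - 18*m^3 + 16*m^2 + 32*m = (m - 2)*(m^4 + m^3 - 16*m^2 - 16*m) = (m - 2)*(m + 4)*(m^3 - 3*m^2 - 4*m) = (m - 2)*(m + 1)*(m + 4)*(m^2 - 4*m) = (m - 4)*(m - 2)*(m + 1)*(m + 4)*(m)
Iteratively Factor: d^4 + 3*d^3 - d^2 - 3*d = (d + 3)*(d^3 - d) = (d - 1)*(d + 3)*(d^2 + d) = d*(d - 1)*(d + 3)*(d + 1)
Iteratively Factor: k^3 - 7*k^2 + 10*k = (k - 5)*(k^2 - 2*k) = (k - 5)*(k - 2)*(k)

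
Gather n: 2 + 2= 4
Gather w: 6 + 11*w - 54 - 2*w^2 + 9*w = -2*w^2 + 20*w - 48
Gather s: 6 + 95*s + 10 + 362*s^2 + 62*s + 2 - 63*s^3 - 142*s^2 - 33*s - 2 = -63*s^3 + 220*s^2 + 124*s + 16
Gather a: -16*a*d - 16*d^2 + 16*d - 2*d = -16*a*d - 16*d^2 + 14*d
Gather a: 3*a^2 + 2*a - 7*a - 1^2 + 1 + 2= 3*a^2 - 5*a + 2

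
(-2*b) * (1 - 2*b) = 4*b^2 - 2*b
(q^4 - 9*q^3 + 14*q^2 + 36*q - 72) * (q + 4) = q^5 - 5*q^4 - 22*q^3 + 92*q^2 + 72*q - 288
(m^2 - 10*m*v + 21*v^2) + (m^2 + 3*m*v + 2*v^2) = 2*m^2 - 7*m*v + 23*v^2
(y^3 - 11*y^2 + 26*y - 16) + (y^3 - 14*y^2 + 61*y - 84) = 2*y^3 - 25*y^2 + 87*y - 100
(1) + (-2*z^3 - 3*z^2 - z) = -2*z^3 - 3*z^2 - z + 1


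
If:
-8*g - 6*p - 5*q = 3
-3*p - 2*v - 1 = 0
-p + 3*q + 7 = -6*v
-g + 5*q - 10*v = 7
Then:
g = -241/828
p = 73/276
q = -187/414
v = -165/184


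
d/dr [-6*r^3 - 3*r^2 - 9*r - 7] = -18*r^2 - 6*r - 9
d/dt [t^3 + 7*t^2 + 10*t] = 3*t^2 + 14*t + 10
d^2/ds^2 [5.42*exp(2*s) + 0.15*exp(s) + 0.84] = (21.68*exp(s) + 0.15)*exp(s)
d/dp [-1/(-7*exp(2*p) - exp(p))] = (-14*exp(p) - 1)*exp(-p)/(7*exp(p) + 1)^2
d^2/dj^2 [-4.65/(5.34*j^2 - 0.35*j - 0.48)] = (-265.19508*j^2 + 17.3817*j + 4.65*(10.68*j - 0.35)*(21.36*j - 0.7) + 23.83776)/(-5.34*j^2 + 0.35*j + 0.48)^3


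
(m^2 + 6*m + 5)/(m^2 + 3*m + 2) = (m + 5)/(m + 2)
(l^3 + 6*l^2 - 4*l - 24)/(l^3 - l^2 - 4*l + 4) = (l + 6)/(l - 1)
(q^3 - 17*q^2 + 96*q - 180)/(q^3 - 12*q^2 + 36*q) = (q - 5)/q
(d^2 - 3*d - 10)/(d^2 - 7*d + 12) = (d^2 - 3*d - 10)/(d^2 - 7*d + 12)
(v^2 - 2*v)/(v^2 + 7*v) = (v - 2)/(v + 7)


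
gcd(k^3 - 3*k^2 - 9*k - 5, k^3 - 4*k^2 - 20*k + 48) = 1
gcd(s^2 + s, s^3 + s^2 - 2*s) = s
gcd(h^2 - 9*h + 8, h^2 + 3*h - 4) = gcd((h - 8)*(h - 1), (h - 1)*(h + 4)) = h - 1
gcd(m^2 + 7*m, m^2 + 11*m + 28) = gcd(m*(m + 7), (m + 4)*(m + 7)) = m + 7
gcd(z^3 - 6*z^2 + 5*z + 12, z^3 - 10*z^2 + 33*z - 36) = z^2 - 7*z + 12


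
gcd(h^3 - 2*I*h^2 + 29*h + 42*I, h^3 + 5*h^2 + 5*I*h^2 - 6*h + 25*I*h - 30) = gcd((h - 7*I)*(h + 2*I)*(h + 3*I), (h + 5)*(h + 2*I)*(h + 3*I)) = h^2 + 5*I*h - 6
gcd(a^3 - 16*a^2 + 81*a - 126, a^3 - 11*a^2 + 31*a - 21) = a^2 - 10*a + 21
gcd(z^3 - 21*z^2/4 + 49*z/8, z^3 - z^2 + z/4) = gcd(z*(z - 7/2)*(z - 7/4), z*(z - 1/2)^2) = z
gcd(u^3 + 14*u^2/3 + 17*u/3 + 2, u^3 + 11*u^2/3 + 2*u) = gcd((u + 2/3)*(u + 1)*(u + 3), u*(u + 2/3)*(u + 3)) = u^2 + 11*u/3 + 2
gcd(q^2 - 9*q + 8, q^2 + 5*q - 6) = q - 1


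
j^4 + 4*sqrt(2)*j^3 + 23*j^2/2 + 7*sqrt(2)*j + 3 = (j + sqrt(2)/2)*(j + sqrt(2))^2*(j + 3*sqrt(2)/2)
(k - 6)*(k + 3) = k^2 - 3*k - 18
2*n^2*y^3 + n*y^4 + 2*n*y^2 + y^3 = y^2*(2*n + y)*(n*y + 1)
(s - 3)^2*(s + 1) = s^3 - 5*s^2 + 3*s + 9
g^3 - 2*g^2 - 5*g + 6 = (g - 3)*(g - 1)*(g + 2)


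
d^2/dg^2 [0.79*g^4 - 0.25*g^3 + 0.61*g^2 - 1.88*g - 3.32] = 9.48*g^2 - 1.5*g + 1.22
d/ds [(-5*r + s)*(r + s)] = -4*r + 2*s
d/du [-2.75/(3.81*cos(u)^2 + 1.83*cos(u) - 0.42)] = -(20.955*cos(u) + 5.0325)*sin(u)/(3.81*cos(u)^2 + 1.83*cos(u) - 0.42)^2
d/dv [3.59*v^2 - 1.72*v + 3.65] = 7.18*v - 1.72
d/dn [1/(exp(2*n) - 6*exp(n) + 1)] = 2*(3 - exp(n))*exp(n)/(exp(2*n) - 6*exp(n) + 1)^2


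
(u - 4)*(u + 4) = u^2 - 16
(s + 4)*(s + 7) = s^2 + 11*s + 28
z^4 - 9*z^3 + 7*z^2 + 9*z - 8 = (z - 8)*(z - 1)^2*(z + 1)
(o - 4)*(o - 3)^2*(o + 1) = o^4 - 9*o^3 + 23*o^2 - 3*o - 36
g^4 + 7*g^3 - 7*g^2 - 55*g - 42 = (g - 3)*(g + 1)*(g + 2)*(g + 7)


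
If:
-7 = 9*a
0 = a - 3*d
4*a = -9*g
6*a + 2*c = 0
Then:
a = -7/9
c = 7/3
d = -7/27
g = 28/81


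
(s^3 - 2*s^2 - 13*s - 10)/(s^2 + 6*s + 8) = (s^2 - 4*s - 5)/(s + 4)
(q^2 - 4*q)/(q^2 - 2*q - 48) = q*(4 - q)/(-q^2 + 2*q + 48)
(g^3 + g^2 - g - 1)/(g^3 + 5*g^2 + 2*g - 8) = (g^2 + 2*g + 1)/(g^2 + 6*g + 8)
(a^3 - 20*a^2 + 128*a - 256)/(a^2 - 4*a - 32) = (a^2 - 12*a + 32)/(a + 4)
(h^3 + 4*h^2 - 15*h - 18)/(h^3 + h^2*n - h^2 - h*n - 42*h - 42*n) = (h^2 - 2*h - 3)/(h^2 + h*n - 7*h - 7*n)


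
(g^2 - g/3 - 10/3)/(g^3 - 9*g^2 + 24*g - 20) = (g + 5/3)/(g^2 - 7*g + 10)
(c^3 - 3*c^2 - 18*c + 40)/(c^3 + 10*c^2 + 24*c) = (c^2 - 7*c + 10)/(c*(c + 6))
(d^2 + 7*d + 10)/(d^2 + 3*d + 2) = (d + 5)/(d + 1)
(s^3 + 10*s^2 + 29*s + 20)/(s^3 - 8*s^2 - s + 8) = (s^2 + 9*s + 20)/(s^2 - 9*s + 8)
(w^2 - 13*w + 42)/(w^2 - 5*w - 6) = (w - 7)/(w + 1)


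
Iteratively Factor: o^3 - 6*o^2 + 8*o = (o)*(o^2 - 6*o + 8) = o*(o - 2)*(o - 4)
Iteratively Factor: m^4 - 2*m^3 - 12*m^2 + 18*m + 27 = (m - 3)*(m^3 + m^2 - 9*m - 9) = (m - 3)^2*(m^2 + 4*m + 3) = (m - 3)^2*(m + 3)*(m + 1)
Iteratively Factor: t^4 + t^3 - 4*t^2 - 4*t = (t)*(t^3 + t^2 - 4*t - 4) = t*(t - 2)*(t^2 + 3*t + 2) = t*(t - 2)*(t + 1)*(t + 2)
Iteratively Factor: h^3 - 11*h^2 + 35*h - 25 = (h - 5)*(h^2 - 6*h + 5) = (h - 5)*(h - 1)*(h - 5)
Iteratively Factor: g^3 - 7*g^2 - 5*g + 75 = (g - 5)*(g^2 - 2*g - 15) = (g - 5)*(g + 3)*(g - 5)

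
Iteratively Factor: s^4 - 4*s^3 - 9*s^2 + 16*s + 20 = (s + 2)*(s^3 - 6*s^2 + 3*s + 10) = (s - 2)*(s + 2)*(s^2 - 4*s - 5) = (s - 5)*(s - 2)*(s + 2)*(s + 1)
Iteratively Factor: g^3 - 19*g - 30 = (g - 5)*(g^2 + 5*g + 6) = (g - 5)*(g + 2)*(g + 3)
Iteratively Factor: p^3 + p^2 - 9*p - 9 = (p + 1)*(p^2 - 9) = (p - 3)*(p + 1)*(p + 3)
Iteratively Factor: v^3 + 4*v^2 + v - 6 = (v - 1)*(v^2 + 5*v + 6) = (v - 1)*(v + 2)*(v + 3)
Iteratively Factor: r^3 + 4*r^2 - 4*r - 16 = (r - 2)*(r^2 + 6*r + 8) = (r - 2)*(r + 2)*(r + 4)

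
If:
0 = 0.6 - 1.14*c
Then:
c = 0.53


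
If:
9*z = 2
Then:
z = 2/9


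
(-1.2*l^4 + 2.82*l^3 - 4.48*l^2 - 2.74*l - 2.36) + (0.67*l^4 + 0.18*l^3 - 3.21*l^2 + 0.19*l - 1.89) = -0.53*l^4 + 3.0*l^3 - 7.69*l^2 - 2.55*l - 4.25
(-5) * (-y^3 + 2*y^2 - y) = 5*y^3 - 10*y^2 + 5*y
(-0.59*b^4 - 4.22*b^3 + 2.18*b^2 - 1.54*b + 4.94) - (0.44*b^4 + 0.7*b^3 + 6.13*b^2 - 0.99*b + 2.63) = -1.03*b^4 - 4.92*b^3 - 3.95*b^2 - 0.55*b + 2.31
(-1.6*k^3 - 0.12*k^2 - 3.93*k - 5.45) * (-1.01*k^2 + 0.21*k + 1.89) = 1.616*k^5 - 0.2148*k^4 + 0.9201*k^3 + 4.4524*k^2 - 8.5722*k - 10.3005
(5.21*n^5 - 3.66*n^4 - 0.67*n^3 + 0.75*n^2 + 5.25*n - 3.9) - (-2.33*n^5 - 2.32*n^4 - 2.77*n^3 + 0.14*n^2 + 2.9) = 7.54*n^5 - 1.34*n^4 + 2.1*n^3 + 0.61*n^2 + 5.25*n - 6.8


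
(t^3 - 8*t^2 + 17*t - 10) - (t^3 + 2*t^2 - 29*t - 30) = -10*t^2 + 46*t + 20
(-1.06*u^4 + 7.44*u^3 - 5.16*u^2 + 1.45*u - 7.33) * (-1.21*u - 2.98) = 1.2826*u^5 - 5.8436*u^4 - 15.9276*u^3 + 13.6223*u^2 + 4.5483*u + 21.8434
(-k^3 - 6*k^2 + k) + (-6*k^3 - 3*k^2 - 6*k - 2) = -7*k^3 - 9*k^2 - 5*k - 2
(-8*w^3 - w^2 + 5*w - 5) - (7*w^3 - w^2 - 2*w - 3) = -15*w^3 + 7*w - 2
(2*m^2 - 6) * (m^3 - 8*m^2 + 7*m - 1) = 2*m^5 - 16*m^4 + 8*m^3 + 46*m^2 - 42*m + 6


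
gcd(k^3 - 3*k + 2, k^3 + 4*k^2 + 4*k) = k + 2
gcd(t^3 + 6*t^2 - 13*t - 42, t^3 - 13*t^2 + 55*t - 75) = t - 3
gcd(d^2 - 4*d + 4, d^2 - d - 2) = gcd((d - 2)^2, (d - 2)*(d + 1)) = d - 2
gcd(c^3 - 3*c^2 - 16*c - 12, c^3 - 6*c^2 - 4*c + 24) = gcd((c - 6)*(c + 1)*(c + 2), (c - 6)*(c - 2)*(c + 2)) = c^2 - 4*c - 12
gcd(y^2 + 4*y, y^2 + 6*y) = y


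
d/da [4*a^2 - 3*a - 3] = 8*a - 3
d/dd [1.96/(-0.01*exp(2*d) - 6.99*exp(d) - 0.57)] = (0.0392*exp(d) + 13.7004)*exp(d)/(0.01*exp(2*d) + 6.99*exp(d) + 0.57)^2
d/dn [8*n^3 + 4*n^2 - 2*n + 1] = 24*n^2 + 8*n - 2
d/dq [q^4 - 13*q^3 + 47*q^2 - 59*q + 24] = 4*q^3 - 39*q^2 + 94*q - 59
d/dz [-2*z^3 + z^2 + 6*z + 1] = -6*z^2 + 2*z + 6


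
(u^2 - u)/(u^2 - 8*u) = (u - 1)/(u - 8)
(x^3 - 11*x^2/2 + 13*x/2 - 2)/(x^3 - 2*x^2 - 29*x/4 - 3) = 2*(2*x^2 - 3*x + 1)/(4*x^2 + 8*x + 3)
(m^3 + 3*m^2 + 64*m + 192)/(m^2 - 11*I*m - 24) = (m^2 + m*(3 + 8*I) + 24*I)/(m - 3*I)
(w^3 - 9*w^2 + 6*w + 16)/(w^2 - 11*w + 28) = (w^3 - 9*w^2 + 6*w + 16)/(w^2 - 11*w + 28)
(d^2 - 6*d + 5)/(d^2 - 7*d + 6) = (d - 5)/(d - 6)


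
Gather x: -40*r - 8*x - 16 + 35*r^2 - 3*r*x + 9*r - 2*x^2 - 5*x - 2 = 35*r^2 - 31*r - 2*x^2 + x*(-3*r - 13) - 18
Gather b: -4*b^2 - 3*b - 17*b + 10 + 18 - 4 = -4*b^2 - 20*b + 24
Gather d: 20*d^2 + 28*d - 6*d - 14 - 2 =20*d^2 + 22*d - 16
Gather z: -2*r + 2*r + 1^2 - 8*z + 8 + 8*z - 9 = 0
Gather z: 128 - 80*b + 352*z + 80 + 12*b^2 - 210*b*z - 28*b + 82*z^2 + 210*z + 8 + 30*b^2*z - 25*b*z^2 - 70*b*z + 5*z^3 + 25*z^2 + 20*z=12*b^2 - 108*b + 5*z^3 + z^2*(107 - 25*b) + z*(30*b^2 - 280*b + 582) + 216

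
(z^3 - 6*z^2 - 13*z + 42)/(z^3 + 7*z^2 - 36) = (z - 7)/(z + 6)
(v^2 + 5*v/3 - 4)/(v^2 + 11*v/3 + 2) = (3*v - 4)/(3*v + 2)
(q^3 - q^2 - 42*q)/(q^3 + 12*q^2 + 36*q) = (q - 7)/(q + 6)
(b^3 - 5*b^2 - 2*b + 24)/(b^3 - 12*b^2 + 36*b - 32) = (b^3 - 5*b^2 - 2*b + 24)/(b^3 - 12*b^2 + 36*b - 32)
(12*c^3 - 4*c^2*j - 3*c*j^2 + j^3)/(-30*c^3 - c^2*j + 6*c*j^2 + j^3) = (-6*c^2 - c*j + j^2)/(15*c^2 + 8*c*j + j^2)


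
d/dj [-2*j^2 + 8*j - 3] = 8 - 4*j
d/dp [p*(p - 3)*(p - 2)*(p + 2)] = 4*p^3 - 9*p^2 - 8*p + 12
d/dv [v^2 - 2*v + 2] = 2*v - 2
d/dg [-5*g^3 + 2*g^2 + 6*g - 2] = -15*g^2 + 4*g + 6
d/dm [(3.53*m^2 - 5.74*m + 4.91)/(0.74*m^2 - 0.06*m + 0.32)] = (4.0358*m^2 - 5.0076*m - 1.5422)/(0.5476*m^4 - 0.0888*m^3 + 0.4772*m^2 - 0.0384*m + 0.1024)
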